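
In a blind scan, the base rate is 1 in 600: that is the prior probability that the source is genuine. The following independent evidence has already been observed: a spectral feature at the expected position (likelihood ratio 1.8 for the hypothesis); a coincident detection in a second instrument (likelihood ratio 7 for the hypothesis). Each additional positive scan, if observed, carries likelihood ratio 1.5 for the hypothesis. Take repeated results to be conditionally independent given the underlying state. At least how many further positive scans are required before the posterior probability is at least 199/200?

Prior odds = (1/600)/(599/600) = 1/599.
Combined Bayes factor of the evidence already in hand = 1.8 × 7 = 12.6.
Odds after that evidence = (1/599) × 12.6 = 63/2995.
Target odds = 0.995/0.005 = 199.
Need 1.5ⁿ ≥ 199 ÷ (63/2995) = 596005/63.
1.5²² ≈7481.83 falls short of 596005/63 but 1.5²³ ≈11222.7 reaches it, so n = 23.

23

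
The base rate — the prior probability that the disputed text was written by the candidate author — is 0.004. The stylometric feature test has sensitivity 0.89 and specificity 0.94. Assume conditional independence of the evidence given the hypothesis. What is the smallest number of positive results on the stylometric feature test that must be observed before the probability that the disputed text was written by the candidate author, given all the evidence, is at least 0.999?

Prior odds = 0.004/0.996 = 1/249.
False-positive rate = 1 − 0.94 = 0.06; likelihood ratio of a positive = 0.89/0.06 = 89/6.
Target odds: 0.999 ÷ 0.001 = 999.
Need (1/249) × (89/6)ⁿ ≥ 999, i.e. (89/6)ⁿ ≥ 248751.
(89/6)⁴ = 62742241/1296 falls short of 248751 but (89/6)⁵ ≈718115 reaches it, so n = 5.

5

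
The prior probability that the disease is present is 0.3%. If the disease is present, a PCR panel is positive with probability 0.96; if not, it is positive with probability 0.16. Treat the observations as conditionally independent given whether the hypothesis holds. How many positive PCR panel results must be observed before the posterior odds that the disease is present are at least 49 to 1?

Prior odds = 0.003/0.997 = 3/997.
Likelihood ratio of a positive = 0.96/0.16 = 6.
Target odds = 49.
Need (3/997) × 6ⁿ ≥ 49, i.e. 6ⁿ ≥ 48853/3.
6⁵ = 7776 falls short of 48853/3 but 6⁶ = 46656 reaches it, so n = 6.

6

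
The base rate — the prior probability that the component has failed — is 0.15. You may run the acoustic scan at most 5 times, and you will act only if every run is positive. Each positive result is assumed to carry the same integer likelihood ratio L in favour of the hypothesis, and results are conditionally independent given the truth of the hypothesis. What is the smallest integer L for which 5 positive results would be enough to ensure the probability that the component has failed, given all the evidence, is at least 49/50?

4

Prior odds = 0.15/0.85 = 3/17.
Target odds = 0.98/0.02 = 49.
Need L⁵ ≥ 49 ÷ (3/17) = 833/3.
3⁵ = 243 < 833/3 ≤ 1024 = 4⁵, so L = 4.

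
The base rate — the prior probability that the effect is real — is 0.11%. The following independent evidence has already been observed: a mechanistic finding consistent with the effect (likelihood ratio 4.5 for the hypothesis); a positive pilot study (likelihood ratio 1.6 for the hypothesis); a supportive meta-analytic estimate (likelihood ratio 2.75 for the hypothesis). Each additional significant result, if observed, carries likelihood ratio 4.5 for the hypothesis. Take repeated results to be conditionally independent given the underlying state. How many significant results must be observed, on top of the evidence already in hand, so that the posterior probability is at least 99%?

6

Prior odds = 0.0011/0.9989 = 11/9989.
Combined Bayes factor of the evidence already in hand = 4.5 × 1.6 × 2.75 = 19.8.
Odds after that evidence = (11/9989) × 19.8 = 1089/49945.
Target odds = 0.99/0.01 = 99.
Need 4.5ⁿ ≥ 99 ÷ (1089/49945) = 49945/11.
4.5⁵ = 1845.28125 falls short of 49945/11 but 4.5⁶ = 8303.765625 reaches it, so n = 6.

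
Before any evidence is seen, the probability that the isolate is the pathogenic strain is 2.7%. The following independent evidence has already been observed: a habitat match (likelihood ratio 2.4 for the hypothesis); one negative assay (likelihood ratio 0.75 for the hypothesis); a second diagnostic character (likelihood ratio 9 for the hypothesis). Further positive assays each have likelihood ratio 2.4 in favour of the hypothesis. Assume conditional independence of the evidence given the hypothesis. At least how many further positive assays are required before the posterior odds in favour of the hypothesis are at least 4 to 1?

Prior odds = 0.027/0.973 = 27/973.
Combined Bayes factor of the evidence already in hand = 2.4 × 0.75 × 9 = 16.2.
Odds after that evidence = (27/973) × 16.2 = 2187/4865.
Target odds = 4.
Need 2.4ⁿ ≥ 4 ÷ (2187/4865) = 19460/2187.
2.4² = 5.76 falls short of 19460/2187 but 2.4³ = 13.824 reaches it, so n = 3.

3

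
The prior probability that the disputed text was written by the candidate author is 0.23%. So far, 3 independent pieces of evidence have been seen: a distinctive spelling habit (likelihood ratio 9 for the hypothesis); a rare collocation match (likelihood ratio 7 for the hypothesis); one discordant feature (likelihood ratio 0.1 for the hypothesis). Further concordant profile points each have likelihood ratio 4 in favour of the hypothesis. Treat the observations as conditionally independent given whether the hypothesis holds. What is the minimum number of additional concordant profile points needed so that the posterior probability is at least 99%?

Prior odds = 0.0023/0.9977 = 23/9977.
Combined Bayes factor of the evidence already in hand = 9 × 7 × 0.1 = 6.3.
Odds after that evidence = (23/9977) × 6.3 = 1449/99770.
Target odds = 0.99/0.01 = 99.
Need 4ⁿ ≥ 99 ÷ (1449/99770) = 1097470/161.
4⁶ = 4096 falls short of 1097470/161 but 4⁷ = 16384 reaches it, so n = 7.

7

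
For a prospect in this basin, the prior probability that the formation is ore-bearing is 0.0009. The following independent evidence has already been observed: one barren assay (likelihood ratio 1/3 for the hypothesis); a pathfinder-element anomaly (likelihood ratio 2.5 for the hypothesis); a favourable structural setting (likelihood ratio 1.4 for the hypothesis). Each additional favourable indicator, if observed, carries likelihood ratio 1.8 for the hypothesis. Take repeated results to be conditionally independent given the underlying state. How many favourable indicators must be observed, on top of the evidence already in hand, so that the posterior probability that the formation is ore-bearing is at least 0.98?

19

Prior odds = 0.0009/0.9991 = 9/9991.
Combined Bayes factor of the evidence already in hand = (1/3) × 2.5 × 1.4 = 7/6.
Odds after that evidence = (9/9991) × 7/6 = 21/19982.
Target odds = 0.98/0.02 = 49.
Need 1.8ⁿ ≥ 49 ÷ (21/19982) = 139874/3.
1.8¹⁸ ≈39346.4 falls short of 139874/3 but 1.8¹⁹ ≈70823.5 reaches it, so n = 19.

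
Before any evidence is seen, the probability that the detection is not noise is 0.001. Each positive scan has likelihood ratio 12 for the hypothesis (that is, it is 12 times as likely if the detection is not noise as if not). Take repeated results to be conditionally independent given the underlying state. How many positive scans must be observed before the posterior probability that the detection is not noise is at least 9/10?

Prior odds: 0.001 ÷ 0.999 = 1/999.
Likelihood ratio per positive scan = 12.
Target posterior odds = 0.9/0.1 = 9.
Need (1/999) × 12ⁿ ≥ 9, i.e. 12ⁿ ≥ 8991.
12³ = 1728 falls short of 8991 but 12⁴ = 20736 reaches it, so n = 4.

4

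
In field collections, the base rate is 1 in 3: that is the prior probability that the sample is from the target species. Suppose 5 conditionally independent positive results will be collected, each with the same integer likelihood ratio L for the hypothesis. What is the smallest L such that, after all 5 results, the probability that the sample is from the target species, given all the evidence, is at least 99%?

Prior odds = (1/3)/(2/3) = 0.5.
Target odds = 0.99/0.01 = 99.
Need L⁵ ≥ 99 ÷ 0.5 = 198.
2⁵ = 32 < 198 ≤ 243 = 3⁵, so L = 3.

3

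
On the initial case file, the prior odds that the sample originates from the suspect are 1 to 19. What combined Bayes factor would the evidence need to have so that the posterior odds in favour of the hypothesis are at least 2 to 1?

38

Prior odds = 1/19.
Target odds = 2.
Required Bayes factor = 2 ÷ (1/19) = 38.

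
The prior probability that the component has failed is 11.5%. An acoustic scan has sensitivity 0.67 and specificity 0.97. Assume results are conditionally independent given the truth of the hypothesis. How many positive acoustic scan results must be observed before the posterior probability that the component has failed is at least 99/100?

3

Prior odds: 0.115 ÷ 0.885 = 23/177.
False-positive rate = 1 − 0.97 = 0.03; likelihood ratio of a positive = 0.67/0.03 = 67/3.
Target posterior odds = 0.99/0.01 = 99.
Need (23/177) × (67/3)ⁿ ≥ 99, i.e. (67/3)ⁿ ≥ 17523/23.
(67/3)² = 4489/9 falls short of 17523/23 but (67/3)³ = 300763/27 reaches it, so n = 3.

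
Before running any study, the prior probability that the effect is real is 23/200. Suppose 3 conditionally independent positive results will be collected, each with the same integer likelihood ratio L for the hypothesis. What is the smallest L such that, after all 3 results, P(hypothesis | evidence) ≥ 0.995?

12

Prior odds = 0.115/0.885 = 23/177.
Target odds = 0.995/0.005 = 199.
Need L³ ≥ 199 ÷ (23/177) = 35223/23.
11³ = 1331 < 35223/23 ≤ 1728 = 12³, so L = 12.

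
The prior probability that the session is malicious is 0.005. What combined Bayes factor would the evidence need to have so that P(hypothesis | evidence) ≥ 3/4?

597

Prior odds = 0.005/0.995 = 1/199.
Target odds = 0.75/0.25 = 3.
Required Bayes factor = 3 ÷ (1/199) = 597.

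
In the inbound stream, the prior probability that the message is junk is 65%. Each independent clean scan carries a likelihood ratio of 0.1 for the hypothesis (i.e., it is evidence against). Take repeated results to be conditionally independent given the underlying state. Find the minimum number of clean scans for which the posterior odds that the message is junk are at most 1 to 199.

Prior odds: 0.65 ÷ 0.35 = 13/7.
Likelihood ratio per clean scan = 0.1.
Target odds = 1/199.
Need (13/7) × 0.1ⁿ ≤ 1/199, i.e. 0.1ⁿ ≤ 7/2587.
0.1² = 0.01 is still above 7/2587 but 0.1³ = 0.001 is at or below it, so n = 3.

3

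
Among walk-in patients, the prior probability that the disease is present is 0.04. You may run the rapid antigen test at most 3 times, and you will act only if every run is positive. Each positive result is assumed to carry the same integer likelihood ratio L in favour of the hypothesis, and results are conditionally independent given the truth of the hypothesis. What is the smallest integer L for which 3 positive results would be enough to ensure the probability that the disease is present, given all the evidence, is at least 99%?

Prior odds = 0.04/0.96 = 1/24.
Target odds = 0.99/0.01 = 99.
Need L³ ≥ 99 ÷ (1/24) = 2376.
13³ = 2197 < 2376 ≤ 2744 = 14³, so L = 14.

14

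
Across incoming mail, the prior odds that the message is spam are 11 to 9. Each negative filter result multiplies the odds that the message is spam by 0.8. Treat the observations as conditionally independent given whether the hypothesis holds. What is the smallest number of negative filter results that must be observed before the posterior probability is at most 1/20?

15

Prior odds = 11/9.
Likelihood ratio per negative filter result = 0.8.
Target posterior odds = 0.05/0.95 = 1/19.
Need (11/9) × 0.8ⁿ ≤ 1/19, i.e. 0.8ⁿ ≤ 9/209.
0.8¹⁴ ≈0.0439805 is still above 9/209 but 0.8¹⁵ ≈0.0351844 is at or below it, so n = 15.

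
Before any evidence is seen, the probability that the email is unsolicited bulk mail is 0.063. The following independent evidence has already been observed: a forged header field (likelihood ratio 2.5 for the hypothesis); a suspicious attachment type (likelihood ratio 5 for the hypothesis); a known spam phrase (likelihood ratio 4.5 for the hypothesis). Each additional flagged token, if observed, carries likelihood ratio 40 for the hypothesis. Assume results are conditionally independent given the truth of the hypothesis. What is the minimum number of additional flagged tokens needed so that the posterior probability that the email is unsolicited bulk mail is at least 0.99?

Prior odds = 0.063/0.937 = 63/937.
Combined Bayes factor of the evidence already in hand = 2.5 × 5 × 4.5 = 56.25.
Odds after that evidence = (63/937) × 56.25 = 14175/3748.
Target odds = 0.99/0.01 = 99.
Need 40ⁿ ≥ 99 ÷ (14175/3748) = 41228/1575.
40¹ = 40, which meets the required 41228/1575; so n = 1.

1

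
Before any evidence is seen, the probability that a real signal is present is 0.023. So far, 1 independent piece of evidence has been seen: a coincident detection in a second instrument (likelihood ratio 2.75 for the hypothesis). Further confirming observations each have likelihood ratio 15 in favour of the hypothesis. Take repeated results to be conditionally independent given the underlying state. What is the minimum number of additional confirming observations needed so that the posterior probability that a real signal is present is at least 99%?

Prior odds = 0.023/0.977 = 23/977.
Bayes factor of the evidence already in hand = 2.75.
Odds after that evidence = (23/977) × 2.75 = 253/3908.
Target odds = 0.99/0.01 = 99.
Need 15ⁿ ≥ 99 ÷ (253/3908) = 35172/23.
15² = 225 falls short of 35172/23 but 15³ = 3375 reaches it, so n = 3.

3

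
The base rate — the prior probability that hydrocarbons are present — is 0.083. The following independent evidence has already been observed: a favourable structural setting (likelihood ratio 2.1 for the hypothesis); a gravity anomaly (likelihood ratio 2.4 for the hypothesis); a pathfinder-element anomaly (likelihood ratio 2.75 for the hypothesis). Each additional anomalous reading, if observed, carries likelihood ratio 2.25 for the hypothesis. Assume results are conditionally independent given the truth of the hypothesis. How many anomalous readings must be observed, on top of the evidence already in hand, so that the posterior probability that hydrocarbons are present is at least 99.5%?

Prior odds = 0.083/0.917 = 83/917.
Combined Bayes factor of the evidence already in hand = 2.1 × 2.4 × 2.75 = 13.86.
Odds after that evidence = (83/917) × 13.86 = 8217/6550.
Target odds = 0.995/0.005 = 199.
Need 2.25ⁿ ≥ 199 ÷ (8217/6550) = 1303450/8217.
2.25⁶ = 531441/4096 falls short of 1303450/8217 but 2.25⁷ = 4782969/16384 reaches it, so n = 7.

7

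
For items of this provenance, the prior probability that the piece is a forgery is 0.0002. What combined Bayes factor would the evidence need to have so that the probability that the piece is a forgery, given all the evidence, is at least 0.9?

Prior odds = 0.0002/0.9998 = 1/4999.
Target odds = 0.9/0.1 = 9.
Required Bayes factor = 9 ÷ (1/4999) = 44991.

44991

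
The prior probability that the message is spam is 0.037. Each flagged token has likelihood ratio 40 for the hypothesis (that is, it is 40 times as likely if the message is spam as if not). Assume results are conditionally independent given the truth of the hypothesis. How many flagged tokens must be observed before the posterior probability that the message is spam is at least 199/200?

3

Prior odds = 0.037/0.963 = 37/963.
Likelihood ratio per flagged token = 40.
Target posterior odds = 0.995/0.005 = 199.
Require 40ⁿ ≥ 199 ÷ (37/963) = 191637/37.
40² = 1600 falls short of 191637/37 but 40³ = 64000 reaches it, so n = 3.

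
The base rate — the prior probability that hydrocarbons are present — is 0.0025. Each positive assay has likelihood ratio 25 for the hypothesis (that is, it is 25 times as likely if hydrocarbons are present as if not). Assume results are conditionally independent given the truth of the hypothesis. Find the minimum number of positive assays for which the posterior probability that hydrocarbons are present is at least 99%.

4

Prior odds: 0.0025 ÷ 0.9975 = 1/399.
Likelihood ratio per positive assay = 25.
Target odds: 0.99 ÷ 0.01 = 99.
Need (1/399) × 25ⁿ ≥ 99, i.e. 25ⁿ ≥ 39501.
25³ = 15625 falls short of 39501 but 25⁴ = 390625 reaches it, so n = 4.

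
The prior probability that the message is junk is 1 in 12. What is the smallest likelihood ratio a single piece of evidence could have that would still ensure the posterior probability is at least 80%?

Prior odds = (1/12)/(11/12) = 1/11.
Target odds = 0.8/0.2 = 4.
Required Bayes factor = 4 ÷ (1/11) = 44.

44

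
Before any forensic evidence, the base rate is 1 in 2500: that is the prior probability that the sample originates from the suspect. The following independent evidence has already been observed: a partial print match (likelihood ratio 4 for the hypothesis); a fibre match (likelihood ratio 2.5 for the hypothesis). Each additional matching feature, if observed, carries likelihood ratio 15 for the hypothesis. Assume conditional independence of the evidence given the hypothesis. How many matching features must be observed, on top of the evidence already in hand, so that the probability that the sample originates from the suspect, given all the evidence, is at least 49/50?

Prior odds = 0.0004/0.9996 = 1/2499.
Combined Bayes factor of the evidence already in hand = 4 × 2.5 = 10.
Odds after that evidence = (1/2499) × 10 = 10/2499.
Target odds = 0.98/0.02 = 49.
Need 15ⁿ ≥ 49 ÷ (10/2499) = 12245.1.
15³ = 3375 falls short of 12245.1 but 15⁴ = 50625 reaches it, so n = 4.

4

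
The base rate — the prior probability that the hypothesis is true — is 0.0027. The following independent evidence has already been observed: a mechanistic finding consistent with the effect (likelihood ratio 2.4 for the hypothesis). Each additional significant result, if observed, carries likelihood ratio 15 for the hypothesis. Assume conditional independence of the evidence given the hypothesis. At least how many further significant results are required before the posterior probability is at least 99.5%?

4

Prior odds = 0.0027/0.9973 = 27/9973.
Bayes factor of the evidence already in hand = 2.4.
Odds after that evidence = (27/9973) × 2.4 = 324/49865.
Target odds = 0.995/0.005 = 199.
Need 15ⁿ ≥ 199 ÷ (324/49865) = 9923135/324.
15³ = 3375 falls short of 9923135/324 but 15⁴ = 50625 reaches it, so n = 4.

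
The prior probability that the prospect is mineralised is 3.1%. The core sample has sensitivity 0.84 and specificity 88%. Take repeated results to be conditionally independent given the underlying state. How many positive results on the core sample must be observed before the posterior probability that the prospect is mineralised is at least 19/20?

4

Prior odds = 0.031/0.969 = 31/969.
False-positive rate = 1 − 0.88 = 0.12; likelihood ratio of a positive = 0.84/0.12 = 7.
Target posterior odds = 0.95/0.05 = 19.
Require 7ⁿ ≥ 19 ÷ (31/969) = 18411/31.
7³ = 343 falls short of 18411/31 but 7⁴ = 2401 reaches it, so n = 4.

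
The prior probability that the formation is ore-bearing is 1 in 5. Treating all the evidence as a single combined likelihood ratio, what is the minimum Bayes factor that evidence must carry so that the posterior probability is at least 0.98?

Prior odds = 0.2/0.8 = 0.25.
Target odds = 0.98/0.02 = 49.
Required Bayes factor = 49 ÷ 0.25 = 196.

196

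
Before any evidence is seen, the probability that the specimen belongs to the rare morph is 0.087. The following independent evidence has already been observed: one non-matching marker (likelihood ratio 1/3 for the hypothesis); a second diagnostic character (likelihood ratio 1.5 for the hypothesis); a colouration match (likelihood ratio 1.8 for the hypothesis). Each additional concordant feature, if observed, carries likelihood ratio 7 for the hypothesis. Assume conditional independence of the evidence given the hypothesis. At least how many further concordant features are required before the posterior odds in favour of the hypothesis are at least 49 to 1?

4

Prior odds = 0.087/0.913 = 87/913.
Combined Bayes factor of the evidence already in hand = (1/3) × 1.5 × 1.8 = 0.9.
Odds after that evidence = (87/913) × 0.9 = 783/9130.
Target odds = 49.
Need 7ⁿ ≥ 49 ÷ (783/9130) = 447370/783.
7³ = 343 falls short of 447370/783 but 7⁴ = 2401 reaches it, so n = 4.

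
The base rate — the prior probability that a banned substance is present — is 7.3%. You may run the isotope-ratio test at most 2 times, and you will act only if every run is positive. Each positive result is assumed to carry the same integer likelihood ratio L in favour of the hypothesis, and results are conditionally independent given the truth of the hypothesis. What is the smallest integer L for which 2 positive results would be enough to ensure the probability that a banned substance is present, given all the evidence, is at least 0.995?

51

Prior odds = 0.073/0.927 = 73/927.
Target odds = 0.995/0.005 = 199.
Need L² ≥ 199 ÷ (73/927) = 184473/73.
50² = 2500 < 184473/73 ≤ 2601 = 51², so L = 51.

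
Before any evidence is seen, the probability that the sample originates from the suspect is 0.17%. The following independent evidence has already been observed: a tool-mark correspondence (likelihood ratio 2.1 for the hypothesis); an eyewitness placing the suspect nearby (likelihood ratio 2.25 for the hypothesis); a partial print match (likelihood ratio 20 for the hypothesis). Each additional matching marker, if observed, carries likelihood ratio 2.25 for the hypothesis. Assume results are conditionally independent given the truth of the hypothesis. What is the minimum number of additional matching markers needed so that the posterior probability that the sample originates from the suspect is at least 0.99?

Prior odds = 0.0017/0.9983 = 17/9983.
Combined Bayes factor of the evidence already in hand = 2.1 × 2.25 × 20 = 94.5.
Odds after that evidence = (17/9983) × 94.5 = 3213/19966.
Target odds = 0.99/0.01 = 99.
Need 2.25ⁿ ≥ 99 ÷ (3213/19966) = 219626/357.
2.25⁷ = 4782969/16384 falls short of 219626/357 but 2.25⁸ = 43046721/65536 reaches it, so n = 8.

8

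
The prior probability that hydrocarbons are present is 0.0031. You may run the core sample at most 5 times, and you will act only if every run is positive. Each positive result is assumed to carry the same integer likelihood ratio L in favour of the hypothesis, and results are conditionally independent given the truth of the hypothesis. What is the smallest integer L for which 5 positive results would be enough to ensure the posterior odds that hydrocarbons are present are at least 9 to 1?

Prior odds = 0.0031/0.9969 = 31/9969.
Target odds = 9.
Need L⁵ ≥ 9 ÷ (31/9969) = 89721/31.
4⁵ = 1024 < 89721/31 ≤ 3125 = 5⁵, so L = 5.

5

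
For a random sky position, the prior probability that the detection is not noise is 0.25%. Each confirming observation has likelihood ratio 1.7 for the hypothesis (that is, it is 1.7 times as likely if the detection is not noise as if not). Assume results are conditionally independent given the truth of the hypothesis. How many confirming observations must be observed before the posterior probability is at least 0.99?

20

Prior odds: 0.0025 ÷ 0.9975 = 1/399.
Likelihood ratio per confirming observation = 1.7.
Target posterior odds = 0.99/0.01 = 99.
Need (1/399) × 1.7ⁿ ≥ 99, i.e. 1.7ⁿ ≥ 39501.
1.7¹⁹ ≈23907.2 falls short of 39501 but 1.7²⁰ ≈40642.3 reaches it, so n = 20.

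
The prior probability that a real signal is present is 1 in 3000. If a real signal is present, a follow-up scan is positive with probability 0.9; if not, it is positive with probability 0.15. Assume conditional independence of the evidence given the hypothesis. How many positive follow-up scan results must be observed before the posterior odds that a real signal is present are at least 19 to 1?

Prior odds: (1/3000) ÷ (2999/3000) = 1/2999.
Likelihood ratio of a positive = 0.9/0.15 = 6.
Target odds = 19.
Need (1/2999) × 6ⁿ ≥ 19, i.e. 6ⁿ ≥ 56981.
6⁶ = 46656 falls short of 56981 but 6⁷ = 279936 reaches it, so n = 7.

7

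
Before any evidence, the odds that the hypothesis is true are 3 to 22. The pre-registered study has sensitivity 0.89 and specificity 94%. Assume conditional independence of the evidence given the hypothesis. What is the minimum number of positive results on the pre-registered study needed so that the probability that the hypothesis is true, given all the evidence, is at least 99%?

Prior odds = 3/22.
False-positive rate = 1 − 0.94 = 0.06; likelihood ratio of a positive = 0.89/0.06 = 89/6.
Target odds: 0.99 ÷ 0.01 = 99.
Need (3/22) × (89/6)ⁿ ≥ 99, i.e. (89/6)ⁿ ≥ 726.
(89/6)² = 7921/36 falls short of 726 but (89/6)³ = 704969/216 reaches it, so n = 3.

3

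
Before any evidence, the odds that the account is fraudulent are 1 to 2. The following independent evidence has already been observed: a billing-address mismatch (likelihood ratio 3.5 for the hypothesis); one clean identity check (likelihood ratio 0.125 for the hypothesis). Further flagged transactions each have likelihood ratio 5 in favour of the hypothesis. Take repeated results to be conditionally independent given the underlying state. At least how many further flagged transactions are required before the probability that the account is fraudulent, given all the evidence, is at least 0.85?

3

Prior odds = 0.5.
Combined Bayes factor of the evidence already in hand = 3.5 × 0.125 = 0.4375.
Odds after that evidence = 0.5 × 0.4375 = 0.21875.
Target odds = 0.85/0.15 = 17/3.
Need 5ⁿ ≥ 17/3 ÷ 0.21875 = 544/21.
5² = 25 falls short of 544/21 but 5³ = 125 reaches it, so n = 3.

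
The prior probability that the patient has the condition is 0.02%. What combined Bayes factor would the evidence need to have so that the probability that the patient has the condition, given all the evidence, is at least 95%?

Prior odds = 0.0002/0.9998 = 1/4999.
Target odds = 0.95/0.05 = 19.
Required Bayes factor = 19 ÷ (1/4999) = 94981.

94981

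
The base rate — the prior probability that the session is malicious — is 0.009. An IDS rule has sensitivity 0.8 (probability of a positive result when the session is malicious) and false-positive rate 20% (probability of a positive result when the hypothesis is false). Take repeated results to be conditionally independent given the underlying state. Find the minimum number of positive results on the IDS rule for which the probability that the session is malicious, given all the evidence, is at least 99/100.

Prior odds = 0.009/0.991 = 9/991.
Likelihood ratio of a positive result = 0.8/0.2 = 4.
Target posterior odds = 0.99/0.01 = 99.
Require 4ⁿ ≥ 99 ÷ (9/991) = 10901.
4⁶ = 4096 falls short of 10901 but 4⁷ = 16384 reaches it, so n = 7.

7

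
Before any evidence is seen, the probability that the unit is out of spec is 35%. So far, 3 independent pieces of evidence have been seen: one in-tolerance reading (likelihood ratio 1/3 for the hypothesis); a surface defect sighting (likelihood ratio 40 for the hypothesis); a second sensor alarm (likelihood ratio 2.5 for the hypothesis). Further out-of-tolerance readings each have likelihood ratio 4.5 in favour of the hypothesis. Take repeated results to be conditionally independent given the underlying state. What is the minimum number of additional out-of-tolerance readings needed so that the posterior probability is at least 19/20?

1

Prior odds = 0.35/0.65 = 7/13.
Combined Bayes factor of the evidence already in hand = (1/3) × 40 × 2.5 = 100/3.
Odds after that evidence = (7/13) × 100/3 = 700/39.
Target odds = 0.95/0.05 = 19.
Need 4.5ⁿ ≥ 19 ÷ (700/39) = 741/700.
4.5¹ = 4.5, which meets the required 741/700; so n = 1.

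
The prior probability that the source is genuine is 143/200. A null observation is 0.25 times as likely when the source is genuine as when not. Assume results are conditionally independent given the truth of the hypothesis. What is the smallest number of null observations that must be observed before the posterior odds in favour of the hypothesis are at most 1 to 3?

Prior odds: 0.715 ÷ 0.285 = 143/57.
Likelihood ratio per null observation = 0.25.
Target odds = 1/3.
Require 0.25ⁿ ≤ 1/3 ÷ (143/57) = 19/143.
0.25¹ = 0.25 is still above 19/143 but 0.25² = 0.0625 is at or below it, so n = 2.

2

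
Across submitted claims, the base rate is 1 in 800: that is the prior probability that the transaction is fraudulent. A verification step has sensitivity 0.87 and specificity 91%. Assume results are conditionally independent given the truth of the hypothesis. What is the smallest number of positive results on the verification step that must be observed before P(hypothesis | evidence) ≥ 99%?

Prior odds: 0.00125 ÷ 0.99875 = 1/799.
False-positive rate = 1 − 0.91 = 0.09; likelihood ratio of a positive = 0.87/0.09 = 29/3.
Target posterior odds = 0.99/0.01 = 99.
Require (29/3)ⁿ ≥ 99 ÷ (1/799) = 79101.
(29/3)⁴ = 707281/81 falls short of 79101 but (29/3)⁵ = 20511149/243 reaches it, so n = 5.

5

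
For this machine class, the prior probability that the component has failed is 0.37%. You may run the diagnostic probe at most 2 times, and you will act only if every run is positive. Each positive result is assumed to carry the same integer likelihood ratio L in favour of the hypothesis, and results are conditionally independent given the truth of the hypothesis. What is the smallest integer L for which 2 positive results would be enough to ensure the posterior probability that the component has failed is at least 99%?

Prior odds = 0.0037/0.9963 = 37/9963.
Target odds = 0.99/0.01 = 99.
Need L² ≥ 99 ÷ (37/9963) = 986337/37.
163² = 26569 < 986337/37 ≤ 26896 = 164², so L = 164.

164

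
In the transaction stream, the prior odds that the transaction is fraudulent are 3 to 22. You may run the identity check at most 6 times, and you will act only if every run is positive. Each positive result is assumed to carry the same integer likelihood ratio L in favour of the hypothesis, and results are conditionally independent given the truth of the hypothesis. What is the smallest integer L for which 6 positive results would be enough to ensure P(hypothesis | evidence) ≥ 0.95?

Prior odds = 3/22.
Target odds = 0.95/0.05 = 19.
Need L⁶ ≥ 19 ÷ (3/22) = 418/3.
2⁶ = 64 < 418/3 ≤ 729 = 3⁶, so L = 3.

3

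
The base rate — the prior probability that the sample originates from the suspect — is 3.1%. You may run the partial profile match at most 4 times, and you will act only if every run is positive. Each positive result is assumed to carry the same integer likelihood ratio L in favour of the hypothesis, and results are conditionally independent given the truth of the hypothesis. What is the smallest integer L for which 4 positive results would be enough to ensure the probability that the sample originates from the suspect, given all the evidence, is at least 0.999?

14

Prior odds = 0.031/0.969 = 31/969.
Target odds = 0.999/0.001 = 999.
Need L⁴ ≥ 999 ÷ (31/969) = 968031/31.
13⁴ = 28561 < 968031/31 ≤ 38416 = 14⁴, so L = 14.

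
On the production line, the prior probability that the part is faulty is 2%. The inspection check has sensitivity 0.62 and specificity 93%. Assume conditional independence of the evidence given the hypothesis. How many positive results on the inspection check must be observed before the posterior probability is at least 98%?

4

Prior odds = 0.02/0.98 = 1/49.
False-positive rate = 1 − 0.93 = 0.07; likelihood ratio of a positive = 0.62/0.07 = 62/7.
Target posterior odds = 0.98/0.02 = 49.
Require (62/7)ⁿ ≥ 49 ÷ (1/49) = 2401.
(62/7)³ = 238328/343 falls short of 2401 but (62/7)⁴ = 14776336/2401 reaches it, so n = 4.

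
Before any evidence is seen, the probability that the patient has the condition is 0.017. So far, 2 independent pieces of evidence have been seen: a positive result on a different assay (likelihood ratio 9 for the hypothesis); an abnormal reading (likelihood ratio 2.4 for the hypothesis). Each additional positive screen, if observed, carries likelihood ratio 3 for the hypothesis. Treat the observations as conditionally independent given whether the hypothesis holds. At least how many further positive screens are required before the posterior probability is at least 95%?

Prior odds = 0.017/0.983 = 17/983.
Combined Bayes factor of the evidence already in hand = 9 × 2.4 = 21.6.
Odds after that evidence = (17/983) × 21.6 = 1836/4915.
Target odds = 0.95/0.05 = 19.
Need 3ⁿ ≥ 19 ÷ (1836/4915) = 93385/1836.
3³ = 27 falls short of 93385/1836 but 3⁴ = 81 reaches it, so n = 4.

4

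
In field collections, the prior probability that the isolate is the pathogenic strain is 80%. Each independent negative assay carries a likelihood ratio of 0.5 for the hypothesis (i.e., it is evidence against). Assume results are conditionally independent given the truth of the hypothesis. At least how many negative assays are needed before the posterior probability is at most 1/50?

Prior odds = 0.8/0.2 = 4.
Likelihood ratio per negative assay = 0.5.
Target posterior odds = 0.02/0.98 = 1/49.
Require 0.5ⁿ ≤ 1/49 ÷ 4 = 1/196.
0.5⁷ = 0.0078125 is still above 1/196 but 0.5⁸ = 0.00390625 is at or below it, so n = 8.

8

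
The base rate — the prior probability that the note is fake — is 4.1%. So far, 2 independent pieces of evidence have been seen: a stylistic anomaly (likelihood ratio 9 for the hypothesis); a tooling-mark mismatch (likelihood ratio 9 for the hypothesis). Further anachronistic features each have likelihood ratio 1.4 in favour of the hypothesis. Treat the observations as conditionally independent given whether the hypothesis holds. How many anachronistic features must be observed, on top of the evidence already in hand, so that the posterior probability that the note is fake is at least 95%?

Prior odds = 0.041/0.959 = 41/959.
Combined Bayes factor of the evidence already in hand = 9 × 9 = 81.
Odds after that evidence = (41/959) × 81 = 3321/959.
Target odds = 0.95/0.05 = 19.
Need 1.4ⁿ ≥ 19 ÷ (3321/959) = 18221/3321.
1.4⁵ = 5.37824 falls short of 18221/3321 but 1.4⁶ = 117649/15625 reaches it, so n = 6.

6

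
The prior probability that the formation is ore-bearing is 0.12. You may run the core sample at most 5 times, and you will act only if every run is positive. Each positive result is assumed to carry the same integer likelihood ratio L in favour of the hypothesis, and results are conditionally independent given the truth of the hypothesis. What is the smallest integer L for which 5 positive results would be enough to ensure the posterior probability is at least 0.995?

5

Prior odds = 0.12/0.88 = 3/22.
Target odds = 0.995/0.005 = 199.
Need L⁵ ≥ 199 ÷ (3/22) = 4378/3.
4⁵ = 1024 < 4378/3 ≤ 3125 = 5⁵, so L = 5.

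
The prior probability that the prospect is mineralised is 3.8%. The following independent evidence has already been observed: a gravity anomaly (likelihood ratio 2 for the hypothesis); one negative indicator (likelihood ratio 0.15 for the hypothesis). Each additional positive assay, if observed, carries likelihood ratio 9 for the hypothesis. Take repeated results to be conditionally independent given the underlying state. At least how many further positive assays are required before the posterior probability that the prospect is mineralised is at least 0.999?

Prior odds = 0.038/0.962 = 19/481.
Combined Bayes factor of the evidence already in hand = 2 × 0.15 = 0.3.
Odds after that evidence = (19/481) × 0.3 = 57/4810.
Target odds = 0.999/0.001 = 999.
Need 9ⁿ ≥ 999 ÷ (57/4810) = 1601730/19.
9⁵ = 59049 falls short of 1601730/19 but 9⁶ = 531441 reaches it, so n = 6.

6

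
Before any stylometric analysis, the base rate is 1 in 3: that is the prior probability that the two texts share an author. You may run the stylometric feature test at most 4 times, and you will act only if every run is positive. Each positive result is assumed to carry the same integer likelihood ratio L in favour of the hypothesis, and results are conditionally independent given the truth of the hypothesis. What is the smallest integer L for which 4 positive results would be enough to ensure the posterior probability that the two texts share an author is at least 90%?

Prior odds = (1/3)/(2/3) = 0.5.
Target odds = 0.9/0.1 = 9.
Need L⁴ ≥ 9 ÷ 0.5 = 18.
2⁴ = 16 < 18 ≤ 81 = 3⁴, so L = 3.

3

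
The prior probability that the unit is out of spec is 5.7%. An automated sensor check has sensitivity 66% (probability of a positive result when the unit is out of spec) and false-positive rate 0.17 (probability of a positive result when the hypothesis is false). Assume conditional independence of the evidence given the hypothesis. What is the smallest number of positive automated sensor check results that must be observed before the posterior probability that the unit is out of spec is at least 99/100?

Prior odds: 0.057 ÷ 0.943 = 57/943.
Likelihood ratio of a positive result = 0.66/0.17 = 66/17.
Target odds: 0.99 ÷ 0.01 = 99.
Require (66/17)ⁿ ≥ 99 ÷ (57/943) = 31119/19.
(66/17)⁵ ≈882.013 falls short of 31119/19 but (66/17)⁶ ≈3424.29 reaches it, so n = 6.

6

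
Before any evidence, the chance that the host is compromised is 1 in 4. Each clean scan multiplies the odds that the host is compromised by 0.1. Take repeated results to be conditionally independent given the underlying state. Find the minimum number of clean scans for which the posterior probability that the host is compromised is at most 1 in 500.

Prior odds: 0.25 ÷ 0.75 = 1/3.
Likelihood ratio per clean scan = 0.1.
Target odds: 0.002 ÷ 0.998 = 1/499.
Need (1/3) × 0.1ⁿ ≤ 1/499, i.e. 0.1ⁿ ≤ 3/499.
0.1² = 0.01 is still above 3/499 but 0.1³ = 0.001 is at or below it, so n = 3.

3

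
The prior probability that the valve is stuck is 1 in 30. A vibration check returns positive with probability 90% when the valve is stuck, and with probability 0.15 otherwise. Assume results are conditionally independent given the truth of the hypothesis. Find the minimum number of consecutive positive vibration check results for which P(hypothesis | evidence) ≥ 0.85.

Prior odds = (1/30)/(29/30) = 1/29.
Likelihood ratio of a positive result = 0.9/0.15 = 6.
Target posterior odds = 0.85/0.15 = 17/3.
Require 6ⁿ ≥ 17/3 ÷ (1/29) = 493/3.
6² = 36 falls short of 493/3 but 6³ = 216 reaches it, so n = 3.

3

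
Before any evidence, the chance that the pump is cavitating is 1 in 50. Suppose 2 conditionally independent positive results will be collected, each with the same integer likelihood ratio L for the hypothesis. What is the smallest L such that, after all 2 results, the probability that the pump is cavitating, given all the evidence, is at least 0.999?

Prior odds = 0.02/0.98 = 1/49.
Target odds = 0.999/0.001 = 999.
Need L² ≥ 999 ÷ (1/49) = 48951.
221² = 48841 < 48951 ≤ 49284 = 222², so L = 222.

222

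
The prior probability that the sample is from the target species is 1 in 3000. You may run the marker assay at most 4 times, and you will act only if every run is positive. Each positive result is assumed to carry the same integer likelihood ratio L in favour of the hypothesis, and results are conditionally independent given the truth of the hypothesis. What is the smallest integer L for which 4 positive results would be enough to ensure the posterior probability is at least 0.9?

13

Prior odds = (1/3000)/(2999/3000) = 1/2999.
Target odds = 0.9/0.1 = 9.
Need L⁴ ≥ 9 ÷ (1/2999) = 26991.
12⁴ = 20736 < 26991 ≤ 28561 = 13⁴, so L = 13.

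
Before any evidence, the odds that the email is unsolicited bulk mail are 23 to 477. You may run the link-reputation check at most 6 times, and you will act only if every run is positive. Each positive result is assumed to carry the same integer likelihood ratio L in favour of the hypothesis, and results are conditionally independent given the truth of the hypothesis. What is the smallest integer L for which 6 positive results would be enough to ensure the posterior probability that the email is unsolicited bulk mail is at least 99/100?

Prior odds = 23/477.
Target odds = 0.99/0.01 = 99.
Need L⁶ ≥ 99 ÷ (23/477) = 47223/23.
3⁶ = 729 < 47223/23 ≤ 4096 = 4⁶, so L = 4.

4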